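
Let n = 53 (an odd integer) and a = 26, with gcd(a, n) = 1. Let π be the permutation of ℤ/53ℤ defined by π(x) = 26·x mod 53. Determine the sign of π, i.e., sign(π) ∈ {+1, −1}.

-1

Trace 14: π^k(14) = [14, 46, 30, 38, 34, 36, 35] for k=0..6.
Cycle lengths of π_26 on ℤ/53ℤ: [52, 1]; 2 cycles in total.
Σ(ℓ_i−1) = 53−2 = 51; sign = (−1)^51 = -1.
(26|53)_J = -1 (Zolotarev's lemma cross-check).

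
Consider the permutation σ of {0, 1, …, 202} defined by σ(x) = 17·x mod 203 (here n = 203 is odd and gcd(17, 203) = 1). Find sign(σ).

Start at x=41: 41 → 88 → 75 → 57 → 157 → 30 → 104 → … (one orbit).
Cycle lengths of π_17 on ℤ/203ℤ: [12, 12, 12, 12, 12, 12, 12, 12, 12, 12, 12, 12, 12, 12, 6, 4, 4, 4, 4, 4, 4, 4, 1]; 23 cycles in total.
23 cycles on 203: each ℓ→(−1)^(ℓ−1), product (−1)^180 = +1.
(17|203)_J = +1 (Zolotarev's lemma cross-check).

+1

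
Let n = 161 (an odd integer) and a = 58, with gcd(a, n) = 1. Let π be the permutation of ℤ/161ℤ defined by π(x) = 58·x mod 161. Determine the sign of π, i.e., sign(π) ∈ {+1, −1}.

+1

Start at x=78: 78 → 16 → 123 → 50 → 2 → 116 → 127 → … (one orbit).
Decompose π into cycles: lengths [33, 33, 33, 33, 11, 11, 3, 3, 1] (9 cycles, including the fixed point 0).
sign(π) = (−1)^{n − #cycles} = (−1)^{161−9} = (−1)^152 = +1.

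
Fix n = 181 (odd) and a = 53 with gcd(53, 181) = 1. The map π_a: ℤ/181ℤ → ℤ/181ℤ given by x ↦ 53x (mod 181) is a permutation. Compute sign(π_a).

Orbit of 119 under x↦53x: [119, 153, 145, 83, 55, 19, 102]… (length divides ord_181(53)).
π_53 has 2 disjoint cycles with lengths [180, 1] on {0,…,180}.
Σ(ℓ_i−1) = 181−2 = 179; sign = (−1)^179 = -1.

-1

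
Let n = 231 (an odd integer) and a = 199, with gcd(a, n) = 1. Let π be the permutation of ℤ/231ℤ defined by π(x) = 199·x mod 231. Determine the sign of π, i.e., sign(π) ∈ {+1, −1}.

Trace 67: π^k(67) = [67, 166, 1, 199, 100, 34] for k=0..5.
66 cycles of lengths [6, 6, 6, 6, 6, 6, 6, 6, 6, 6, 6, 6, 6, 6, 6, 6, 6, 6, 6, 6, 6, 6, 6, 6, 6, 6, 6, 6, 6, 6, 6, 6, 6, 1, 1, 1, 1, 1, 1, 1, 1, 1, 1, 1, 1, 1, 1, 1, 1, 1, 1, 1, 1, 1, 1, 1, 1, 1, 1, 1, 1, 1, 1, 1, 1, 1].
Σ(ℓ_i−1) = 231−66 = 165; sign = (−1)^165 = -1.
Via Zolotarev, sign(π_{199}) = (199|231) = -1.

-1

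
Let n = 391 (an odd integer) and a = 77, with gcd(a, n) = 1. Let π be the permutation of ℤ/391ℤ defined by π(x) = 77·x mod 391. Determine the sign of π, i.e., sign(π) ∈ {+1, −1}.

Start at x=118: 118 → 93 → 123 → 87 → 52 → 94 → 200 → … (one orbit).
Decompose π into cycles: lengths [88, 88, 88, 88, 11, 11, 8, 8, 1] (9 cycles, including the fixed point 0).
Σ(ℓ_i−1) = 391−9 = 382; sign = (−1)^382 = +1.
(77|391)_J = +1 (Zolotarev's lemma cross-check).

+1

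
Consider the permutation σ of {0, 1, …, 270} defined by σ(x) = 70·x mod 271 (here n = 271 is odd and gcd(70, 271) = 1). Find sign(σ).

+1

Trace 252: π^k(252) = [252, 25, 124, 8, 18, 176, 125] for k=0..6.
3 cycles of lengths [135, 135, 1].
3 cycles on 271: each ℓ→(−1)^(ℓ−1), product (−1)^268 = +1.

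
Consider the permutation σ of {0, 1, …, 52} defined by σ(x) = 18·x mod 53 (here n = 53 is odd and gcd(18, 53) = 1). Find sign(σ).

Trace 42: π^k(42) = [42, 14, 40, 31, 28, 27, 9] for k=0..6.
Cycle lengths of π_18 on ℤ/53ℤ: [52, 1]; 2 cycles in total.
n − c = 53 − 2 = 51; sign = (−1)^51 = -1.

-1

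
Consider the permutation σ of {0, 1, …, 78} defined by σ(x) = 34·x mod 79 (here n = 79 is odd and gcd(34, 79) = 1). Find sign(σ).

Start at x=43: 43 → 40 → 17 → 25 → 60 → 65 → 77 → … (one orbit).
Decompose π into cycles: lengths [78, 1] (2 cycles, including the fixed point 0).
With 2 cycles on 79 points, sign = (−1)^{79−2} = -1.
The Jacobi symbol (34|79) = -1 (Zolotarev) agrees.

-1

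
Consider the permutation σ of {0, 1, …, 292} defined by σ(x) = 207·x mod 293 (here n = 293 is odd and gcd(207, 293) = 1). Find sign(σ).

-1

Trace 288: π^k(288) = [288, 137, 231, 58, 286, 16, 89] for k=0..6.
2 cycles of lengths [292, 1].
With 2 cycles on 293 points, sign = (−1)^{293−2} = -1.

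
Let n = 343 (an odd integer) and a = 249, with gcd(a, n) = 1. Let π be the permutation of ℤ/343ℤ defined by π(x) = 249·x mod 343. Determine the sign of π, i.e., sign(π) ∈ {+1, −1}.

Trace 193: π^k(193) = [193, 37, 295, 53, 163, 113, 11] for k=0..6.
7 cycles of lengths [147, 147, 21, 21, 3, 3, 1].
7 cycles on 343: each ℓ→(−1)^(ℓ−1), product (−1)^336 = +1.

+1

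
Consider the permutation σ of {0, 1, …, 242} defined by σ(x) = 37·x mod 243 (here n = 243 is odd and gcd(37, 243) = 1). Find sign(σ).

Start at x=91: 91 → 208 → 163 → 199 → 73 → 28 → 64 → … (one orbit).
Cycle lengths of π_37 on ℤ/243ℤ: [27, 27, 27, 27, 27, 27, 9, 9, 9, 9, 9, 9, 3, 3, 3, 3, 3, 3, 1, 1, 1, 1, 1, 1, 1, 1, 1]; 27 cycles in total.
243 − 27 = 216 transpositions; sign(π) = (−1)^216 = +1.

+1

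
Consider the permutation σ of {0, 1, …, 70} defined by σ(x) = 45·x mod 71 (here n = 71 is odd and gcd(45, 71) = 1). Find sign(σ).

+1

Orbit of 45 under x↦45x: [45, 37, 32, 20, 48, 30, 1]… (length divides ord_71(45)).
Cycle type of π: 7×10 + 1; total 11 cycles.
71 − 11 = 60 transpositions; sign(π) = (−1)^60 = +1.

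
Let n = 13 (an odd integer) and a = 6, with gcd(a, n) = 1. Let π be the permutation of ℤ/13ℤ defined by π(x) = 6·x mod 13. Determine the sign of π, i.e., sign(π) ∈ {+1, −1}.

Trace 12: π^k(12) = [12, 7, 3, 5, 4, 11, 1] for k=0..6.
The orbit structure of x ↦ 6x mod 13: 2 orbits of sizes [12, 1].
sign(π) = (−1)^{n − #cycles} = (−1)^{13−2} = (−1)^11 = -1.
Check: (6/13) = -1 by Zolotarev.

-1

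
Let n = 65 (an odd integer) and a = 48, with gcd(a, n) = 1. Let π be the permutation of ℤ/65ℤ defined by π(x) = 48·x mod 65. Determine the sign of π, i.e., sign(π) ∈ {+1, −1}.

Start at x=3: 3 → 14 → 22 → 16 → 53 → 9 → 42 → … (one orbit).
Decompose π into cycles: lengths [12, 12, 12, 12, 4, 3, 3, 3, 3, 1] (10 cycles, including the fixed point 0).
Σ(ℓ_i−1) = 65−10 = 55; sign = (−1)^55 = -1.
Zolotarev: (48|65) = -1, matching the cycle-count sign.

-1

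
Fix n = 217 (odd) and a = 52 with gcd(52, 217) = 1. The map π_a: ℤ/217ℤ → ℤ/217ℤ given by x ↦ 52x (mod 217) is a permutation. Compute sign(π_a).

Start at x=8: 8 → 199 → 149 → 153 → 144 → 110 → 78 → … (one orbit).
Cycle lengths of π_52 on ℤ/217ℤ: [30, 30, 30, 30, 30, 30, 30, 6, 1]; 9 cycles in total.
With 9 cycles on 217 points, sign = (−1)^{217−9} = +1.
Check: (52/217) = +1 by Zolotarev.

+1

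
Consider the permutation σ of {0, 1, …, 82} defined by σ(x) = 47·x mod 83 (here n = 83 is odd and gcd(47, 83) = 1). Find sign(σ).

-1

Start at x=12: 12 → 66 → 31 → 46 → 4 → 22 → 38 → … (one orbit).
π_47 has 2 disjoint cycles with lengths [82, 1] on {0,…,82}.
n − c = 83 − 2 = 81; sign = (−1)^81 = -1.
Zolotarev: (47|83) = -1, matching the cycle-count sign.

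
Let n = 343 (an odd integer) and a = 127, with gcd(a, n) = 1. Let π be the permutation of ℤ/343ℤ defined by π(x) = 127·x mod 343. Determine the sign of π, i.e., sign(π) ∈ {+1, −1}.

Trace 43: π^k(43) = [43, 316, 1, 127, 8, 330, 64] for k=0..6.
Cycle lengths of π_127 on ℤ/343ℤ: [49, 49, 49, 49, 49, 49, 7, 7, 7, 7, 7, 7, 1, 1, 1, 1, 1, 1, 1]; 19 cycles in total.
19 cycles on 343: each ℓ→(−1)^(ℓ−1), product (−1)^324 = +1.

+1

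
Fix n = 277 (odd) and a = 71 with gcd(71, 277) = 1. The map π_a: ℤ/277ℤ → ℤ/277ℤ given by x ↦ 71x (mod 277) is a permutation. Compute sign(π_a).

+1

Trace 238: π^k(238) = [238, 1, 71, 55, 27, 255, 100] for k=0..6.
π_71 has 5 disjoint cycles with lengths [69, 69, 69, 69, 1] on {0,…,276}.
Σ(ℓ_i−1) = 277−5 = 272; sign = (−1)^272 = +1.
Check: (71/277) = +1 by Zolotarev.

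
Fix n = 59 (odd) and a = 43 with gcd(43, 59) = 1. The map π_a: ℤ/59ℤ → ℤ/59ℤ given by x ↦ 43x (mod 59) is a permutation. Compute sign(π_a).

Orbit of 15 under x↦43x: [15, 55, 5, 38, 41, 52, 53]… (length divides ord_59(43)).
π_43 has 2 disjoint cycles with lengths [58, 1] on {0,…,58}.
With 2 cycles on 59 points, sign = (−1)^{59−2} = -1.
The Jacobi symbol (43|59) = -1 (Zolotarev) agrees.

-1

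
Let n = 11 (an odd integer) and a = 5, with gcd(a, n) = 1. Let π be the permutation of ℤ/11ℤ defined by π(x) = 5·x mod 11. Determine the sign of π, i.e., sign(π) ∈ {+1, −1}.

Orbit of 3 under x↦5x: [3, 4, 9, 1, 5]… (length divides ord_11(5)).
The orbit structure of x ↦ 5x mod 11: 3 orbits of sizes [5, 5, 1].
n − c = 11 − 3 = 8; sign = (−1)^8 = +1.
Via Zolotarev, sign(π_{5}) = (5|11) = +1.

+1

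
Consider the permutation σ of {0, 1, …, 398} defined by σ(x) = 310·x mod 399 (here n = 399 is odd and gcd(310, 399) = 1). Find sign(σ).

Start at x=1: 1 → 310 → 340 → 64 → 289 → 214 → 106 → … (one orbit).
51 cycles of lengths [9, 9, 9, 9, 9, 9, 9, 9, 9, 9, 9, 9, 9, 9, 9, 9, 9, 9, 9, 9, 9, 9, 9, 9, 9, 9, 9, 9, 9, 9, 9, 9, 9, 9, 9, 9, 9, 9, 9, 9, 9, 9, 3, 3, 3, 3, 3, 3, 1, 1, 1].
sign(π) = (−1)^{n − #cycles} = (−1)^{399−51} = (−1)^348 = +1.
Zolotarev: (310|399) = +1, matching the cycle-count sign.

+1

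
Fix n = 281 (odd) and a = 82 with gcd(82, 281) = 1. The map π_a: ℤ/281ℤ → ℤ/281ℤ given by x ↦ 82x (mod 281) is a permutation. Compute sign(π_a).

-1

Start at x=157: 157 → 229 → 232 → 197 → 137 → 275 → 70 → … (one orbit).
π_82 has 2 disjoint cycles with lengths [280, 1] on {0,…,280}.
281 − 2 = 279 transpositions; sign(π) = (−1)^279 = -1.
(82|281)_J = -1 (Zolotarev's lemma cross-check).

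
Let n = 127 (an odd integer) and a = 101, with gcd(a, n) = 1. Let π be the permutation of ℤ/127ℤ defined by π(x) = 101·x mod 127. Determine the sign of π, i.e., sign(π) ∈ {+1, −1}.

Start at x=53: 53 → 19 → 14 → 17 → 66 → 62 → 39 → … (one orbit).
π_101 has 2 disjoint cycles with lengths [126, 1] on {0,…,126}.
n − c = 127 − 2 = 125; sign = (−1)^125 = -1.
The Jacobi symbol (101|127) = -1 (Zolotarev) agrees.

-1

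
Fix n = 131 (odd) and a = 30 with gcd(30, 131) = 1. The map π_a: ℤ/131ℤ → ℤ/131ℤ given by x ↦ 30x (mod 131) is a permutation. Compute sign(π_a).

Trace 16: π^k(16) = [16, 87, 121, 93, 39, 122, 123] for k=0..6.
The orbit structure of x ↦ 30x mod 131: 2 orbits of sizes [130, 1].
With 2 cycles on 131 points, sign = (−1)^{131−2} = -1.
(30|131)_J = -1 (Zolotarev's lemma cross-check).

-1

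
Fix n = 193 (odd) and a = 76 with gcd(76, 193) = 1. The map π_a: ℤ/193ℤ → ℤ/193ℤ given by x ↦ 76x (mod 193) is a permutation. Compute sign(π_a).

-1

Start at x=185: 185 → 164 → 112 → 20 → 169 → 106 → 143 → … (one orbit).
4 cycles of lengths [64, 64, 64, 1].
n − c = 193 − 4 = 189; sign = (−1)^189 = -1.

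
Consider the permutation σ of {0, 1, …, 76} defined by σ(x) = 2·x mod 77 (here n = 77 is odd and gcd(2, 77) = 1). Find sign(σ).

-1

Start at x=4: 4 → 8 → 16 → 32 → 64 → 51 → 25 → … (one orbit).
6 cycles of lengths [30, 30, 10, 3, 3, 1].
sign(π) = (−1)^{n − #cycles} = (−1)^{77−6} = (−1)^71 = -1.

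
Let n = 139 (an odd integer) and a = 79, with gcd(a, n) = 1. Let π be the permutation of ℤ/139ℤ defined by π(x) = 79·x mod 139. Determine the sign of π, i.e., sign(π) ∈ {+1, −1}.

+1

Start at x=125: 125 → 6 → 57 → 55 → 36 → 64 → 52 → … (one orbit).
The orbit structure of x ↦ 79x mod 139: 7 orbits of sizes [23, 23, 23, 23, 23, 23, 1].
7 cycles on 139: each ℓ→(−1)^(ℓ−1), product (−1)^132 = +1.
Check: (79/139) = +1 by Zolotarev.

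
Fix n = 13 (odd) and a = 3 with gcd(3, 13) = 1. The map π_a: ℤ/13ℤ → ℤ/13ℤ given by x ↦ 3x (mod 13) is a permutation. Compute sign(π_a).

+1

Start at x=3: 3 → 9 → 1 → 3 (one orbit).
The orbit structure of x ↦ 3x mod 13: 5 orbits of sizes [3, 3, 3, 3, 1].
sign(π) = (−1)^{n − #cycles} = (−1)^{13−5} = (−1)^8 = +1.
Zolotarev: (3|13) = +1, matching the cycle-count sign.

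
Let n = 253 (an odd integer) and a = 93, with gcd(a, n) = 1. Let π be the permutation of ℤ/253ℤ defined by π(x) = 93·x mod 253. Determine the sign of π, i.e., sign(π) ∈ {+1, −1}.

+1

Trace 93: π^k(93) = [93, 47, 70, 185, 1] for k=0..4.
Cycle type of π: 5×46 + 1×23; total 69 cycles.
253 − 69 = 184 transpositions; sign(π) = (−1)^184 = +1.
Via Zolotarev, sign(π_{93}) = (93|253) = +1.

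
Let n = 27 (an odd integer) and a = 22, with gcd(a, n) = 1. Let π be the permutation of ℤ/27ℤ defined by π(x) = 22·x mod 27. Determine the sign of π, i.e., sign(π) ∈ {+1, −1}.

+1

Trace 16: π^k(16) = [16, 1, 22, 25, 10, 4, 7] for k=0..6.
Cycle lengths of π_22 on ℤ/27ℤ: [9, 9, 3, 3, 1, 1, 1]; 7 cycles in total.
With 7 cycles on 27 points, sign = (−1)^{27−7} = +1.
The Jacobi symbol (22|27) = +1 (Zolotarev) agrees.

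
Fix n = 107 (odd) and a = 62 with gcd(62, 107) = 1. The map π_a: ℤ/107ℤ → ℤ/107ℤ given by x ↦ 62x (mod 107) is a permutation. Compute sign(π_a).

Start at x=37: 37 → 47 → 25 → 52 → 14 → 12 → 102 → … (one orbit).
3 cycles of lengths [53, 53, 1].
Σ(ℓ_i−1) = 107−3 = 104; sign = (−1)^104 = +1.
Via Zolotarev, sign(π_{62}) = (62|107) = +1.

+1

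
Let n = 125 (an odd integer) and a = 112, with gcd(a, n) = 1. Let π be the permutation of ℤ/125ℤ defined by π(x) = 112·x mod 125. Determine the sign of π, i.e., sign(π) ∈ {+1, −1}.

-1

Trace 51: π^k(51) = [51, 87, 119, 78, 111, 57, 9] for k=0..6.
Cycle lengths of π_112 on ℤ/125ℤ: [100, 20, 4, 1]; 4 cycles in total.
sign(π) = (−1)^{n − #cycles} = (−1)^{125−4} = (−1)^121 = -1.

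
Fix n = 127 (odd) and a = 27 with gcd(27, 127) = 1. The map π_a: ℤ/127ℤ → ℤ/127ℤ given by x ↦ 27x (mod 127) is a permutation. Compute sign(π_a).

-1

Start at x=94: 94 → 125 → 73 → 66 → 4 → 108 → 122 → … (one orbit).
Cycle lengths of π_27 on ℤ/127ℤ: [42, 42, 42, 1]; 4 cycles in total.
n − c = 127 − 4 = 123; sign = (−1)^123 = -1.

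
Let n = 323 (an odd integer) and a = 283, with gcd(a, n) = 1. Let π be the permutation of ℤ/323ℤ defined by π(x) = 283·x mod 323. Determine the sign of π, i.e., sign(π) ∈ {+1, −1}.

-1

Orbit of 225 under x↦283x: [225, 44, 178, 309, 237, 210, 321]… (length divides ord_323(283)).
Cycle lengths of π_283 on ℤ/323ℤ: [144, 144, 16, 9, 9, 1]; 6 cycles in total.
6 cycles on 323: each ℓ→(−1)^(ℓ−1), product (−1)^317 = -1.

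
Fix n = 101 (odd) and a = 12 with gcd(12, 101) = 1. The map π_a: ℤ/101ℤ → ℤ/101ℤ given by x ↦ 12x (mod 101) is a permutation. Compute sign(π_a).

Orbit of 28 under x↦12x: [28, 33, 93, 5, 60, 13, 55]… (length divides ord_101(12)).
The orbit structure of x ↦ 12x mod 101: 2 orbits of sizes [100, 1].
n − c = 101 − 2 = 99; sign = (−1)^99 = -1.
Check: (12/101) = -1 by Zolotarev.

-1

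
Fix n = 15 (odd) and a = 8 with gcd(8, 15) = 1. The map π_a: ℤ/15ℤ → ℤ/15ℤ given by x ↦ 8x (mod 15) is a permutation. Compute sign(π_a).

Start at x=1: 1 → 8 → 4 → 2 → 1 (one orbit).
Cycle type of π: 4×3 + 2 + 1; total 5 cycles.
sign(π) = (−1)^{n − #cycles} = (−1)^{15−5} = (−1)^10 = +1.
Via Zolotarev, sign(π_{8}) = (8|15) = +1.

+1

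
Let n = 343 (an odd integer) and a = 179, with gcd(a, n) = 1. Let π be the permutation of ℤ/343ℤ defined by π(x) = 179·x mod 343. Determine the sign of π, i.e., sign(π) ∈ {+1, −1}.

Trace 296: π^k(296) = [296, 162, 186, 23, 1, 179, 142] for k=0..6.
Cycle type of π: 147×2 + 21×2 + 3×2 + 1; total 7 cycles.
7 cycles on 343: each ℓ→(−1)^(ℓ−1), product (−1)^336 = +1.
The Jacobi symbol (179|343) = +1 (Zolotarev) agrees.

+1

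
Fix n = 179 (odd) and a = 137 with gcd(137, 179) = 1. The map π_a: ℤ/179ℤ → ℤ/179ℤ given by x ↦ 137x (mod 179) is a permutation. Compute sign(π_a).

Trace 59: π^k(59) = [59, 28, 77, 167, 146, 133, 142] for k=0..6.
π_137 has 2 disjoint cycles with lengths [178, 1] on {0,…,178}.
2 cycles on 179: each ℓ→(−1)^(ℓ−1), product (−1)^177 = -1.

-1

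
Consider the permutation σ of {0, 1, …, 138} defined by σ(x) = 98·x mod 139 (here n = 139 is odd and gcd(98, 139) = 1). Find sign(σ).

Start at x=49: 49 → 76 → 81 → 15 → 80 → 56 → 67 → … (one orbit).
Cycle type of π: 138 + 1; total 2 cycles.
sign(π) = (−1)^{n − #cycles} = (−1)^{139−2} = (−1)^137 = -1.

-1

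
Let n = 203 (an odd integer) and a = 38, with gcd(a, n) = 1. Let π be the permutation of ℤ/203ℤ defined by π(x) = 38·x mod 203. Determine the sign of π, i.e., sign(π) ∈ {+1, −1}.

-1

Orbit of 150 under x↦38x: [150, 16, 202, 165, 180, 141, 80]… (length divides ord_203(38)).
The orbit structure of x ↦ 38x mod 203: 8 orbits of sizes [42, 42, 42, 42, 14, 14, 6, 1].
Σ(ℓ_i−1) = 203−8 = 195; sign = (−1)^195 = -1.
(38|203)_J = -1 (Zolotarev's lemma cross-check).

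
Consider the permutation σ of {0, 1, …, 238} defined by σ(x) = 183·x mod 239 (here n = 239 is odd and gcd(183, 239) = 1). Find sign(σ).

Orbit of 64 under x↦183x: [64, 1, 183, 29, 49, 124, 226]… (length divides ord_239(183)).
Decompose π into cycles: lengths [119, 119, 1] (3 cycles, including the fixed point 0).
With 3 cycles on 239 points, sign = (−1)^{239−3} = +1.

+1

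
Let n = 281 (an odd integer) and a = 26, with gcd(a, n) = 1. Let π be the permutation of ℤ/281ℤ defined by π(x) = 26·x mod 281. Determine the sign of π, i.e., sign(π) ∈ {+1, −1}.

Start at x=149: 149 → 221 → 126 → 185 → 33 → 15 → 109 → … (one orbit).
The orbit structure of x ↦ 26x mod 281: 2 orbits of sizes [280, 1].
281 − 2 = 279 transpositions; sign(π) = (−1)^279 = -1.
Zolotarev: (26|281) = -1, matching the cycle-count sign.

-1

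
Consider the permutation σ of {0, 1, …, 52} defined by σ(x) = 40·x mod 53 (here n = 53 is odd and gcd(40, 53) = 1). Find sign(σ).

Trace 52: π^k(52) = [52, 13, 43, 24, 6, 28, 7] for k=0..6.
Cycle type of π: 26×2 + 1; total 3 cycles.
3 cycles on 53: each ℓ→(−1)^(ℓ−1), product (−1)^50 = +1.

+1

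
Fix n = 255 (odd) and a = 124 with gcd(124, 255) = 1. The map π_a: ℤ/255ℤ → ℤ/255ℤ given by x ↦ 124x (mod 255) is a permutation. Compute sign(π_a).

Trace 109: π^k(109) = [109, 1, 124, 76, 244, 166, 184] for k=0..6.
24 cycles of lengths [16, 16, 16, 16, 16, 16, 16, 16, 16, 16, 16, 16, 16, 16, 16, 2, 2, 2, 2, 2, 2, 1, 1, 1].
With 24 cycles on 255 points, sign = (−1)^{255−24} = -1.
Zolotarev: (124|255) = -1, matching the cycle-count sign.

-1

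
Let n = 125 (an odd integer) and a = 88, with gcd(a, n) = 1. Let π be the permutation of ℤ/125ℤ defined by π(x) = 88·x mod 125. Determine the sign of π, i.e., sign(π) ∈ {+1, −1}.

-1

Trace 124: π^k(124) = [124, 37, 6, 28, 89, 82, 91] for k=0..6.
The orbit structure of x ↦ 88x mod 125: 4 orbits of sizes [100, 20, 4, 1].
Σ(ℓ_i−1) = 125−4 = 121; sign = (−1)^121 = -1.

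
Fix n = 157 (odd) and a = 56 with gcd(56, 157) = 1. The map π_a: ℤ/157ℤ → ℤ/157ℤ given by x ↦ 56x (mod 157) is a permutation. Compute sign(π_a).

Trace 14: π^k(14) = [14, 156, 101, 4, 67, 141, 46] for k=0..6.
π_56 has 7 disjoint cycles with lengths [26, 26, 26, 26, 26, 26, 1] on {0,…,156}.
157 − 7 = 150 transpositions; sign(π) = (−1)^150 = +1.
Zolotarev: (56|157) = +1, matching the cycle-count sign.

+1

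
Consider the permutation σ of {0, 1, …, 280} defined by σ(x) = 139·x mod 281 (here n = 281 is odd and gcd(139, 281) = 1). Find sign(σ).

-1

Trace 228: π^k(228) = [228, 220, 232, 214, 241, 60, 191] for k=0..6.
The orbit structure of x ↦ 139x mod 281: 8 orbits of sizes [40, 40, 40, 40, 40, 40, 40, 1].
sign(π) = (−1)^{n − #cycles} = (−1)^{281−8} = (−1)^273 = -1.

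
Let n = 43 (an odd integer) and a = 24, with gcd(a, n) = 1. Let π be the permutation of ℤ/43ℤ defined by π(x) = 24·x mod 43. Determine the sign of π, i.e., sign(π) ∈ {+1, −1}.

+1

Trace 41: π^k(41) = [41, 38, 9, 1, 24, 17, 21] for k=0..6.
Cycle type of π: 21×2 + 1; total 3 cycles.
Σ(ℓ_i−1) = 43−3 = 40; sign = (−1)^40 = +1.
The Jacobi symbol (24|43) = +1 (Zolotarev) agrees.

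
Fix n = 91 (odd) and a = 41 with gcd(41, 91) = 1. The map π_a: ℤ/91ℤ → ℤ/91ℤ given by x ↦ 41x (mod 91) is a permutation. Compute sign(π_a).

Trace 36: π^k(36) = [36, 20, 1, 41, 43, 34, 29] for k=0..6.
11 cycles of lengths [12, 12, 12, 12, 12, 12, 12, 2, 2, 2, 1].
91 − 11 = 80 transpositions; sign(π) = (−1)^80 = +1.
(41|91)_J = +1 (Zolotarev's lemma cross-check).

+1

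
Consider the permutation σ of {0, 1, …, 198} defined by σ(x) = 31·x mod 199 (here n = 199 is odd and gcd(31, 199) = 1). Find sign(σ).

+1

Start at x=100: 100 → 115 → 182 → 70 → 180 → 8 → 49 → … (one orbit).
π_31 has 3 disjoint cycles with lengths [99, 99, 1] on {0,…,198}.
With 3 cycles on 199 points, sign = (−1)^{199−3} = +1.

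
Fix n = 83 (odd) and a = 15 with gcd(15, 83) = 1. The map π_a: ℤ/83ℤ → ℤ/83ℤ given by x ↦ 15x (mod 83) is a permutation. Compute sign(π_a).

-1

Trace 9: π^k(9) = [9, 52, 33, 80, 38, 72, 1] for k=0..6.
Decompose π into cycles: lengths [82, 1] (2 cycles, including the fixed point 0).
With 2 cycles on 83 points, sign = (−1)^{83−2} = -1.
(15|83)_J = -1 (Zolotarev's lemma cross-check).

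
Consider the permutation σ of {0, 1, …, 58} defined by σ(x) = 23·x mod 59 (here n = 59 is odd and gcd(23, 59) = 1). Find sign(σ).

Orbit of 48 under x↦23x: [48, 42, 22, 34, 15, 50, 29]… (length divides ord_59(23)).
Cycle lengths of π_23 on ℤ/59ℤ: [58, 1]; 2 cycles in total.
With 2 cycles on 59 points, sign = (−1)^{59−2} = -1.
Via Zolotarev, sign(π_{23}) = (23|59) = -1.

-1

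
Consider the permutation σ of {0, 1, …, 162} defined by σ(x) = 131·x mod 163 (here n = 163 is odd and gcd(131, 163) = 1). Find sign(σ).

+1

Orbit of 131 under x↦131x: [131, 46, 158, 160, 96, 25, 15]… (length divides ord_163(131)).
The orbit structure of x ↦ 131x mod 163: 3 orbits of sizes [81, 81, 1].
3 cycles on 163: each ℓ→(−1)^(ℓ−1), product (−1)^160 = +1.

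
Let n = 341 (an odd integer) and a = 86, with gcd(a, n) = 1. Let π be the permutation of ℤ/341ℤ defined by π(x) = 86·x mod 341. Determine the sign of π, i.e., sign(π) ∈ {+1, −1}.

-1

Trace 1: π^k(1) = [1, 86, 235, 91, 324, 243, 97] for k=0..6.
π_86 has 14 disjoint cycles with lengths [30, 30, 30, 30, 30, 30, 30, 30, 30, 30, 30, 5, 5, 1] on {0,…,340}.
341 − 14 = 327 transpositions; sign(π) = (−1)^327 = -1.
The Jacobi symbol (86|341) = -1 (Zolotarev) agrees.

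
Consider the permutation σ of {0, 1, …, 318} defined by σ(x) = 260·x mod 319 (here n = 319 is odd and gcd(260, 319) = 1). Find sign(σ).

-1

Trace 146: π^k(146) = [146, 318, 59, 28, 262, 173, 1] for k=0..6.
Decompose π into cycles: lengths [10, 10, 10, 10, 10, 10, 10, 10, 10, 10, 10, 10, 10, 10, 10, 10, 10, 10, 10, 10, 10, 10, 10, 10, 10, 10, 10, 10, 10, 2, 2, 2, 2, 2, 2, 2, 2, 2, 2, 2, 2, 2, 2, 1] (44 cycles, including the fixed point 0).
With 44 cycles on 319 points, sign = (−1)^{319−44} = -1.
Zolotarev: (260|319) = -1, matching the cycle-count sign.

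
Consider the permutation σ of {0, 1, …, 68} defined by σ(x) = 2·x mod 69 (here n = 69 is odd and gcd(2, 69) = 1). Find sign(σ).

Trace 16: π^k(16) = [16, 32, 64, 59, 49, 29, 58] for k=0..6.
Decompose π into cycles: lengths [22, 22, 11, 11, 2, 1] (6 cycles, including the fixed point 0).
69 − 6 = 63 transpositions; sign(π) = (−1)^63 = -1.
Zolotarev: (2|69) = -1, matching the cycle-count sign.

-1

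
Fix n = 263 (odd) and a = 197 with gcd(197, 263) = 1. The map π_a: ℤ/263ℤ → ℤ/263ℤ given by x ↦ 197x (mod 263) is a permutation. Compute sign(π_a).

Orbit of 131 under x↦197x: [131, 33, 189, 150, 94, 108, 236]… (length divides ord_263(197)).
Cycle type of π: 262 + 1; total 2 cycles.
263 − 2 = 261 transpositions; sign(π) = (−1)^261 = -1.

-1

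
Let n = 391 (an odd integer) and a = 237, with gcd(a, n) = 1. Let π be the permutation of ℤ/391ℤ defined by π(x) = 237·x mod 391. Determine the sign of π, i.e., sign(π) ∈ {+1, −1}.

Trace 358: π^k(358) = [358, 390, 154, 135, 324, 152, 52] for k=0..6.
π_237 has 26 disjoint cycles with lengths [22, 22, 22, 22, 22, 22, 22, 22, 22, 22, 22, 22, 22, 22, 22, 22, 22, 2, 2, 2, 2, 2, 2, 2, 2, 1] on {0,…,390}.
26 cycles on 391: each ℓ→(−1)^(ℓ−1), product (−1)^365 = -1.
Via Zolotarev, sign(π_{237}) = (237|391) = -1.

-1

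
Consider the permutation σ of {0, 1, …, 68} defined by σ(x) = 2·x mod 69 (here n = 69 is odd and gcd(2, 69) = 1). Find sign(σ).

-1

Orbit of 16 under x↦2x: [16, 32, 64, 59, 49, 29, 58]… (length divides ord_69(2)).
6 cycles of lengths [22, 22, 11, 11, 2, 1].
6 cycles on 69: each ℓ→(−1)^(ℓ−1), product (−1)^63 = -1.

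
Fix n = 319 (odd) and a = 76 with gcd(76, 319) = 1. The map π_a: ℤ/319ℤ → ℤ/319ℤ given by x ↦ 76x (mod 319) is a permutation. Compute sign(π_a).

+1

Orbit of 131 under x↦76x: [131, 67, 307, 45, 230, 254, 164]… (length divides ord_319(76)).
Decompose π into cycles: lengths [28, 28, 28, 28, 28, 28, 28, 28, 28, 28, 28, 2, 2, 2, 2, 2, 1] (17 cycles, including the fixed point 0).
17 cycles on 319: each ℓ→(−1)^(ℓ−1), product (−1)^302 = +1.
Via Zolotarev, sign(π_{76}) = (76|319) = +1.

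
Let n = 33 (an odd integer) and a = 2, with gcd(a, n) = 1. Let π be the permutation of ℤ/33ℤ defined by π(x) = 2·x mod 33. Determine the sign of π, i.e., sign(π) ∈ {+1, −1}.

+1

Start at x=16: 16 → 32 → 31 → 29 → 25 → 17 → 1 → … (one orbit).
Decompose π into cycles: lengths [10, 10, 10, 2, 1] (5 cycles, including the fixed point 0).
33 − 5 = 28 transpositions; sign(π) = (−1)^28 = +1.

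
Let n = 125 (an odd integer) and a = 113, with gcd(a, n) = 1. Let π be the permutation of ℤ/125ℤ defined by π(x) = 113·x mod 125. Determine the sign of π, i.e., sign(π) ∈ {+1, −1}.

Start at x=84: 84 → 117 → 96 → 98 → 74 → 112 → 31 → … (one orbit).
Decompose π into cycles: lengths [100, 20, 4, 1] (4 cycles, including the fixed point 0).
sign(π) = (−1)^{n − #cycles} = (−1)^{125−4} = (−1)^121 = -1.
Via Zolotarev, sign(π_{113}) = (113|125) = -1.

-1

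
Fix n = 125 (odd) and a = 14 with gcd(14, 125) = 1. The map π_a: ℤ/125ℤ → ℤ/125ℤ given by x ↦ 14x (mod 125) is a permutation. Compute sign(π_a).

+1

Orbit of 24 under x↦14x: [24, 86, 79, 106, 109, 26, 114]… (length divides ord_125(14)).
Decompose π into cycles: lengths [50, 50, 10, 10, 2, 2, 1] (7 cycles, including the fixed point 0).
n − c = 125 − 7 = 118; sign = (−1)^118 = +1.
Via Zolotarev, sign(π_{14}) = (14|125) = +1.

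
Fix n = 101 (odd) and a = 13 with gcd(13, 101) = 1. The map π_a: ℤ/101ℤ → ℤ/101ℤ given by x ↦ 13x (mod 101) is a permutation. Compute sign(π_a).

Orbit of 1 under x↦13x: [1, 13, 68, 76, 79, 17, 19]… (length divides ord_101(13)).
π_13 has 3 disjoint cycles with lengths [50, 50, 1] on {0,…,100}.
n − c = 101 − 3 = 98; sign = (−1)^98 = +1.
The Jacobi symbol (13|101) = +1 (Zolotarev) agrees.

+1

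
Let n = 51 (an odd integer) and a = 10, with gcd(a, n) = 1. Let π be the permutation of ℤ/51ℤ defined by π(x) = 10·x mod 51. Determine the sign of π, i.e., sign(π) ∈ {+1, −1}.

Trace 49: π^k(49) = [49, 31, 4, 40, 43, 22, 16] for k=0..6.
Cycle type of π: 16×3 + 1×3; total 6 cycles.
With 6 cycles on 51 points, sign = (−1)^{51−6} = -1.
Check: (10/51) = -1 by Zolotarev.

-1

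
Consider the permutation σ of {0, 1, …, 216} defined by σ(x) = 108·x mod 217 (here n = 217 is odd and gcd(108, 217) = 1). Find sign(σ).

+1

Trace 122: π^k(122) = [122, 156, 139, 39, 89, 64, 185] for k=0..6.
Cycle type of π: 30×6 + 10×3 + 6 + 1; total 11 cycles.
With 11 cycles on 217 points, sign = (−1)^{217−11} = +1.
The Jacobi symbol (108|217) = +1 (Zolotarev) agrees.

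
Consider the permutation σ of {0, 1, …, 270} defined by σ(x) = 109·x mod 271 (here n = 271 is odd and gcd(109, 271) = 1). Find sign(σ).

-1

Trace 105: π^k(105) = [105, 63, 92, 1, 109, 228, 191] for k=0..6.
π_109 has 2 disjoint cycles with lengths [270, 1] on {0,…,270}.
271 − 2 = 269 transpositions; sign(π) = (−1)^269 = -1.
Zolotarev: (109|271) = -1, matching the cycle-count sign.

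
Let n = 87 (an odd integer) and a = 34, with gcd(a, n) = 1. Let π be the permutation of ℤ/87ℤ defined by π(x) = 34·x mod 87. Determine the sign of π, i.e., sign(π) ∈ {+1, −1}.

Trace 67: π^k(67) = [67, 16, 22, 52, 28, 82, 4] for k=0..6.
Cycle lengths of π_34 on ℤ/87ℤ: [14, 14, 14, 14, 14, 14, 1, 1, 1]; 9 cycles in total.
With 9 cycles on 87 points, sign = (−1)^{87−9} = +1.

+1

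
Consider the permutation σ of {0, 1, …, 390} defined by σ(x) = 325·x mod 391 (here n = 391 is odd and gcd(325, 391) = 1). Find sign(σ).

Start at x=127: 127 → 220 → 338 → 370 → 213 → 18 → 376 → … (one orbit).
Decompose π into cycles: lengths [88, 88, 88, 88, 11, 11, 8, 8, 1] (9 cycles, including the fixed point 0).
With 9 cycles on 391 points, sign = (−1)^{391−9} = +1.
The Jacobi symbol (325|391) = +1 (Zolotarev) agrees.

+1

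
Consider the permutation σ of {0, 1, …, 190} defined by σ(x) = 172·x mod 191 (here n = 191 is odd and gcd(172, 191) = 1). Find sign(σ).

Orbit of 154 under x↦172x: [154, 130, 13, 135, 109, 30, 3]… (length divides ord_191(172)).
π_172 has 3 disjoint cycles with lengths [95, 95, 1] on {0,…,190}.
Σ(ℓ_i−1) = 191−3 = 188; sign = (−1)^188 = +1.

+1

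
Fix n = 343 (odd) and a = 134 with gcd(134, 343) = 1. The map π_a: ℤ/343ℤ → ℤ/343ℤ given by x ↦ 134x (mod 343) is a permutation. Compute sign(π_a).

+1

Orbit of 274 under x↦134x: [274, 15, 295, 85, 71, 253, 288]… (length divides ord_343(134)).
19 cycles of lengths [49, 49, 49, 49, 49, 49, 7, 7, 7, 7, 7, 7, 1, 1, 1, 1, 1, 1, 1].
With 19 cycles on 343 points, sign = (−1)^{343−19} = +1.
The Jacobi symbol (134|343) = +1 (Zolotarev) agrees.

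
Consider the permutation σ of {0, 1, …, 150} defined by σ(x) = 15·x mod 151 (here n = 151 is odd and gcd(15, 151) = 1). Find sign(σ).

-1

Trace 105: π^k(105) = [105, 65, 69, 129, 123, 33, 42] for k=0..6.
Cycle type of π: 150 + 1; total 2 cycles.
151 − 2 = 149 transpositions; sign(π) = (−1)^149 = -1.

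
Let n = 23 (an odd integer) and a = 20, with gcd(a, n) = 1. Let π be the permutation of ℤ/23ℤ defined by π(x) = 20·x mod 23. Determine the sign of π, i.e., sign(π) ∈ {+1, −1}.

Start at x=14: 14 → 4 → 11 → 13 → 7 → 2 → 17 → … (one orbit).
Decompose π into cycles: lengths [22, 1] (2 cycles, including the fixed point 0).
2 cycles on 23: each ℓ→(−1)^(ℓ−1), product (−1)^21 = -1.

-1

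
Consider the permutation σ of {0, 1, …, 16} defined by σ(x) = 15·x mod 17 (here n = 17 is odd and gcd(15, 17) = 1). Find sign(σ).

+1

Trace 13: π^k(13) = [13, 8, 1, 15, 4, 9, 16] for k=0..6.
Cycle lengths of π_15 on ℤ/17ℤ: [8, 8, 1]; 3 cycles in total.
17 − 3 = 14 transpositions; sign(π) = (−1)^14 = +1.
Check: (15/17) = +1 by Zolotarev.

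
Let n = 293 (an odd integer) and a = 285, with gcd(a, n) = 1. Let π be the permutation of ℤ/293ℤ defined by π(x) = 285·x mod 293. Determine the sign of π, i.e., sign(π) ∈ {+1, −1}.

Orbit of 53 under x↦285x: [53, 162, 169, 113, 268, 200, 158]… (length divides ord_293(285)).
Cycle lengths of π_285 on ℤ/293ℤ: [292, 1]; 2 cycles in total.
n − c = 293 − 2 = 291; sign = (−1)^291 = -1.
Via Zolotarev, sign(π_{285}) = (285|293) = -1.

-1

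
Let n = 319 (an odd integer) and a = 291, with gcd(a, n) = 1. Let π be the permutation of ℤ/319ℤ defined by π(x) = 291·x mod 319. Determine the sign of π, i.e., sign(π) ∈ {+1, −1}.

Trace 262: π^k(262) = [262, 1, 291, 146, 59] for k=0..4.
Decompose π into cycles: lengths [5, 5, 5, 5, 5, 5, 5, 5, 5, 5, 5, 5, 5, 5, 5, 5, 5, 5, 5, 5, 5, 5, 5, 5, 5, 5, 5, 5, 5, 5, 5, 5, 5, 5, 5, 5, 5, 5, 5, 5, 5, 5, 5, 5, 5, 5, 5, 5, 5, 5, 5, 5, 5, 5, 5, 5, 5, 5, 1, 1, 1, 1, 1, 1, 1, 1, 1, 1, 1, 1, 1, 1, 1, 1, 1, 1, 1, 1, 1, 1, 1, 1, 1, 1, 1, 1, 1] (87 cycles, including the fixed point 0).
319 − 87 = 232 transpositions; sign(π) = (−1)^232 = +1.
(291|319)_J = +1 (Zolotarev's lemma cross-check).

+1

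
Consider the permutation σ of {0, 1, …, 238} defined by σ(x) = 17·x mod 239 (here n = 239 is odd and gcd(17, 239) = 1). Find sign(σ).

Orbit of 135 under x↦17x: [135, 144, 58, 30, 32, 66, 166]… (length divides ord_239(17)).
The orbit structure of x ↦ 17x mod 239: 3 orbits of sizes [119, 119, 1].
239 − 3 = 236 transpositions; sign(π) = (−1)^236 = +1.
(17|239)_J = +1 (Zolotarev's lemma cross-check).

+1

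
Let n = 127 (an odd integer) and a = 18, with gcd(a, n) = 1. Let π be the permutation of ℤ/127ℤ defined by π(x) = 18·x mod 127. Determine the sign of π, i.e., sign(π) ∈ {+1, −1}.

Start at x=37: 37 → 31 → 50 → 11 → 71 → 8 → 17 → … (one orbit).
π_18 has 3 disjoint cycles with lengths [63, 63, 1] on {0,…,126}.
sign(π) = (−1)^{n − #cycles} = (−1)^{127−3} = (−1)^124 = +1.
Zolotarev: (18|127) = +1, matching the cycle-count sign.

+1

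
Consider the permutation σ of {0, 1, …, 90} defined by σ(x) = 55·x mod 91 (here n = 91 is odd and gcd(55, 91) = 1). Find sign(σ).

-1

Start at x=22: 22 → 27 → 29 → 48 → 1 → 55 → 22 (one orbit).
The orbit structure of x ↦ 55x mod 91: 20 orbits of sizes [6, 6, 6, 6, 6, 6, 6, 6, 6, 6, 6, 6, 3, 3, 3, 3, 2, 2, 2, 1].
91 − 20 = 71 transpositions; sign(π) = (−1)^71 = -1.
Via Zolotarev, sign(π_{55}) = (55|91) = -1.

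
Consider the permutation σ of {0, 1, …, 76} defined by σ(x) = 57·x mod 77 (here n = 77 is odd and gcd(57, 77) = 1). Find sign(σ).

Orbit of 71 under x↦57x: [71, 43, 64, 29, 36, 50, 1]… (length divides ord_77(57)).
The orbit structure of x ↦ 57x mod 77: 14 orbits of sizes [10, 10, 10, 10, 10, 10, 10, 1, 1, 1, 1, 1, 1, 1].
sign(π) = (−1)^{n − #cycles} = (−1)^{77−14} = (−1)^63 = -1.
Check: (57/77) = -1 by Zolotarev.

-1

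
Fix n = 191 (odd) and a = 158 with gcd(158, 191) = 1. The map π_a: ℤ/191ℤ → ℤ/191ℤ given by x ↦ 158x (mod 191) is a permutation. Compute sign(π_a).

+1

Trace 163: π^k(163) = [163, 160, 68, 48, 135, 129, 136] for k=0..6.
Decompose π into cycles: lengths [95, 95, 1] (3 cycles, including the fixed point 0).
191 − 3 = 188 transpositions; sign(π) = (−1)^188 = +1.
Zolotarev: (158|191) = +1, matching the cycle-count sign.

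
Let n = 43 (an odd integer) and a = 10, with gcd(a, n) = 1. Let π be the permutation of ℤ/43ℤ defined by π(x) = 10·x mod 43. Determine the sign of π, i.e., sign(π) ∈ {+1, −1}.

Orbit of 6 under x↦10x: [6, 17, 41, 23, 15, 21, 38]… (length divides ord_43(10)).
The orbit structure of x ↦ 10x mod 43: 3 orbits of sizes [21, 21, 1].
Σ(ℓ_i−1) = 43−3 = 40; sign = (−1)^40 = +1.

+1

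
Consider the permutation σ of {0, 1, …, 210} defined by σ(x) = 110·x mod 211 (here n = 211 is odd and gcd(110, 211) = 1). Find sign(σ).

Orbit of 161 under x↦110x: [161, 197, 148, 33, 43, 88, 185]… (length divides ord_211(110)).
The orbit structure of x ↦ 110x mod 211: 6 orbits of sizes [42, 42, 42, 42, 42, 1].
sign(π) = (−1)^{n − #cycles} = (−1)^{211−6} = (−1)^205 = -1.
(110|211)_J = -1 (Zolotarev's lemma cross-check).

-1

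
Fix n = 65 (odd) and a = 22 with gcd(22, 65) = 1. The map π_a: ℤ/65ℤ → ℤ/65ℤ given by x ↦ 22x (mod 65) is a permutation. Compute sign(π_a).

-1

Trace 27: π^k(27) = [27, 9, 3, 1, 22, 29, 53] for k=0..6.
Cycle lengths of π_22 on ℤ/65ℤ: [12, 12, 12, 12, 4, 3, 3, 3, 3, 1]; 10 cycles in total.
With 10 cycles on 65 points, sign = (−1)^{65−10} = -1.
Zolotarev: (22|65) = -1, matching the cycle-count sign.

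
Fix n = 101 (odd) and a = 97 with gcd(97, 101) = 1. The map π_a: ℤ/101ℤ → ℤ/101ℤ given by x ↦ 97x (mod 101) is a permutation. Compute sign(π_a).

Orbit of 31 under x↦97x: [31, 78, 92, 36, 58, 71, 19]… (length divides ord_101(97)).
Cycle type of π: 25×4 + 1; total 5 cycles.
With 5 cycles on 101 points, sign = (−1)^{101−5} = +1.
Check: (97/101) = +1 by Zolotarev.

+1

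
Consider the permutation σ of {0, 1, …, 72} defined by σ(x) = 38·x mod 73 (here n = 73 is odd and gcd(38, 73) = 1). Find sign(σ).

Trace 2: π^k(2) = [2, 3, 41, 25, 1, 38, 57] for k=0..6.
π_38 has 3 disjoint cycles with lengths [36, 36, 1] on {0,…,72}.
sign(π) = (−1)^{n − #cycles} = (−1)^{73−3} = (−1)^70 = +1.
Zolotarev: (38|73) = +1, matching the cycle-count sign.

+1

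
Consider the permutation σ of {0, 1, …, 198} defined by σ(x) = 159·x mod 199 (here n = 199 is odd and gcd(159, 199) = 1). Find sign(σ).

Orbit of 109 under x↦159x: [109, 18, 76, 144, 11, 157, 88]… (length divides ord_199(159)).
Cycle lengths of π_159 on ℤ/199ℤ: [66, 66, 66, 1]; 4 cycles in total.
n − c = 199 − 4 = 195; sign = (−1)^195 = -1.
Zolotarev: (159|199) = -1, matching the cycle-count sign.

-1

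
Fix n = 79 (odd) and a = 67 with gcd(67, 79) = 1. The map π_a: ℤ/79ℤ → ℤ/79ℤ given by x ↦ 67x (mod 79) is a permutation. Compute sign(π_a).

+1

Orbit of 65 under x↦67x: [65, 10, 38, 18, 21, 64, 22]… (length divides ord_79(67)).
Cycle type of π: 13×6 + 1; total 7 cycles.
With 7 cycles on 79 points, sign = (−1)^{79−7} = +1.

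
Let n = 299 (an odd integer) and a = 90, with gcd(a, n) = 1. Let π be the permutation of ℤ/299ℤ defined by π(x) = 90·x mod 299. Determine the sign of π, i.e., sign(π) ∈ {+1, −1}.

-1

Trace 90: π^k(90) = [90, 27, 38, 131, 129, 248, 194] for k=0..6.
The orbit structure of x ↦ 90x mod 299: 20 orbits of sizes [22, 22, 22, 22, 22, 22, 22, 22, 22, 22, 22, 22, 22, 2, 2, 2, 2, 2, 2, 1].
299 − 20 = 279 transpositions; sign(π) = (−1)^279 = -1.
Via Zolotarev, sign(π_{90}) = (90|299) = -1.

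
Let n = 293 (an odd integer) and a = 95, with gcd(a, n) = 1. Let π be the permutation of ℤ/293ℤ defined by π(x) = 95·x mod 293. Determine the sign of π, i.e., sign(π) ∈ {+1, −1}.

+1

Orbit of 250 under x↦95x: [250, 17, 150, 186, 90, 53, 54]… (length divides ord_293(95)).
Decompose π into cycles: lengths [73, 73, 73, 73, 1] (5 cycles, including the fixed point 0).
n − c = 293 − 5 = 288; sign = (−1)^288 = +1.
(95|293)_J = +1 (Zolotarev's lemma cross-check).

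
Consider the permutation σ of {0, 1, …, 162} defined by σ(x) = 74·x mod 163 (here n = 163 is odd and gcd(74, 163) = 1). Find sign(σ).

+1

Orbit of 93 under x↦74x: [93, 36, 56, 69, 53, 10, 88]… (length divides ord_163(74)).
Cycle type of π: 81×2 + 1; total 3 cycles.
With 3 cycles on 163 points, sign = (−1)^{163−3} = +1.
Via Zolotarev, sign(π_{74}) = (74|163) = +1.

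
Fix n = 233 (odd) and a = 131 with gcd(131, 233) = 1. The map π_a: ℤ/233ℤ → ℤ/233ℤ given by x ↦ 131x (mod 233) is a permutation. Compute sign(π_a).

Orbit of 58 under x↦131x: [58, 142, 195, 148, 49, 128, 225]… (length divides ord_233(131)).
Cycle type of π: 58×4 + 1; total 5 cycles.
5 cycles on 233: each ℓ→(−1)^(ℓ−1), product (−1)^228 = +1.

+1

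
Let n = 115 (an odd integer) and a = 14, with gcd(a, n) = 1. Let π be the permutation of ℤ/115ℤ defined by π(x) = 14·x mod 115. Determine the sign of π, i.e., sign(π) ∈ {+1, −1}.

-1

Trace 26: π^k(26) = [26, 19, 36, 44, 41, 114, 101] for k=0..6.
The orbit structure of x ↦ 14x mod 115: 8 orbits of sizes [22, 22, 22, 22, 22, 2, 2, 1].
With 8 cycles on 115 points, sign = (−1)^{115−8} = -1.
(14|115)_J = -1 (Zolotarev's lemma cross-check).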